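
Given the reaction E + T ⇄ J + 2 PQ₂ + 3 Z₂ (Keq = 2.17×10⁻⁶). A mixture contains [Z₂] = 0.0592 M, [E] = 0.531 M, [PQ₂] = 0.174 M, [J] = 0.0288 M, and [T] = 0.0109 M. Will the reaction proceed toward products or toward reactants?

Q = [J]·[PQ₂]²·[Z₂]³ / ([E]·[T]) = (0.0288)·(0.174)²·(0.0592)³ / ((0.531)·(0.0109)) = 3.13×10⁻⁵
Q = 3.13×10⁻⁵ > Keq = 2.17×10⁻⁶, so the reverse reaction proceeds.

reverse (toward reactants)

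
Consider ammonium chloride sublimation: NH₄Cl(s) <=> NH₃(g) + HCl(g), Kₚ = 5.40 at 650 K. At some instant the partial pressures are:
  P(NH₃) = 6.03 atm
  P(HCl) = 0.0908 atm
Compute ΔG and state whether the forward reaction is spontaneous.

ΔG = -12.4 kJ/mol; the forward reaction is spontaneous

(NH₄Cl is a pure solid — omitted from Qₚ.)
Qₚ = P(NH₃)·P(HCl) = (6.03)·(0.0908) = 0.548
ΔG = RT ln(Qₚ/Kₚ) = (8.314 J mol⁻¹ K⁻¹)(650 K) × ln(0.548/5.40)
   = (5.404 kJ/mol)(-2.288) = -12.4 kJ/mol
ΔG < 0, so the forward reaction is spontaneous (proceeds forward).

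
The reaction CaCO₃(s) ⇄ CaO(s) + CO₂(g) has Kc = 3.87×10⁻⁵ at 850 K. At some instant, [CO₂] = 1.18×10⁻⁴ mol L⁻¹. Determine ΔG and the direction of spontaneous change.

(CaCO₃, CaO are pure solids — omitted from Qc.)
Qc = [CO₂] = 1.18×10⁻⁴
ΔG = RT ln(Qc/Kc) = (8.314 J mol⁻¹ K⁻¹)(850 K) × ln(1.18×10⁻⁴/3.87×10⁻⁵)
   = (7.067 kJ/mol)(1.115) = 7.88 kJ/mol
ΔG > 0, so the forward reaction is non-spontaneous (proceeds in reverse).

ΔG = 7.88 kJ/mol; the forward reaction is non-spontaneous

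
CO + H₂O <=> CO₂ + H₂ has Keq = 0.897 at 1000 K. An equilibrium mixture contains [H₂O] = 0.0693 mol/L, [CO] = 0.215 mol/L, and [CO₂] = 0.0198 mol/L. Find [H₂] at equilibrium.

At equilibrium, Keq = [CO₂]·[H₂] / ([CO]·[H₂O]) = 0.897.
(0.0198)·([H₂]) / ((0.215)·(0.0693)) = 0.897
[H₂] = 0.675 mol/L

[H₂] = 0.675 mol/L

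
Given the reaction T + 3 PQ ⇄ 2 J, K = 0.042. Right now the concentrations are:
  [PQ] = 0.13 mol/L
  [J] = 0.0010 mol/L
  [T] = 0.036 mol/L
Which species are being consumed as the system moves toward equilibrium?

T, PQ (reactants)

Q = [J]² / ([T]·[PQ]³) = (0.0010)² / ((0.036)·(0.13)³) = 0.013
Q = 0.013 < K = 0.042: net forward reaction.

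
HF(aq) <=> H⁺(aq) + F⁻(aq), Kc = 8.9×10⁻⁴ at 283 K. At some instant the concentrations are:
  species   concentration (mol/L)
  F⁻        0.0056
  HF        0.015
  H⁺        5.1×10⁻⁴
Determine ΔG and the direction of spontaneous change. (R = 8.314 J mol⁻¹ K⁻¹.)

Qc = [H⁺]·[F⁻] / [HF] = (5.1×10⁻⁴)·(0.0056) / (0.015) = 1.90×10⁻⁴
ΔG = RT ln(Qc/Kc) = (8.314 J mol⁻¹ K⁻¹)(283 K) × ln(1.90×10⁻⁴/8.9×10⁻⁴)
   = (2.353 kJ/mol)(-1.544) = -3.63 kJ/mol
ΔG < 0, so the forward reaction is spontaneous (proceeds forward).

ΔG = -3.63 kJ/mol; the forward reaction is spontaneous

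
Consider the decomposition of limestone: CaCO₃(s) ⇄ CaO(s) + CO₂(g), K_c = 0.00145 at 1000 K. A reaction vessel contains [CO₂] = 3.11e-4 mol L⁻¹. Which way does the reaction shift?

(CaCO₃, CaO are pure solids — omitted from Q_c.)
Q_c = [CO₂] = 3.11e-4
Q_c = 3.11e-4 < K_c = 0.00145, so the forward reaction proceeds.

toward products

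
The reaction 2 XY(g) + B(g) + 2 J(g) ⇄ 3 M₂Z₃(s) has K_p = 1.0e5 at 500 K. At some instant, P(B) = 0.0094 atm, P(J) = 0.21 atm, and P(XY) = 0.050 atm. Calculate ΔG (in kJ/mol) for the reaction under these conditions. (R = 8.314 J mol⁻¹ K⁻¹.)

ΔG = 9.42 kJ/mol

(M₂Z₃ is a pure solid — omitted from Q_p.)
Q_p = 1 / (P(XY)²·P(B)·P(J)²) = 1 / ((0.050)²·(0.0094)·(0.21)²) = 9.65e5
ΔG = RT ln(Q_p/K_p) = (8.314 J mol⁻¹ K⁻¹)(500 K) × ln(9.65e5/1.0e5)
   = (4.157 kJ/mol)(2.267) = 9.42 kJ/mol
ΔG > 0, so the forward reaction is non-spontaneous (proceeds in reverse).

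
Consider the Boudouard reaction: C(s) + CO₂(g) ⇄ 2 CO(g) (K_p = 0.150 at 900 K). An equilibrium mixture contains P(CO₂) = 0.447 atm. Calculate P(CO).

(C is a pure solid — omitted from K_p.)
At equilibrium, K_p = P(CO)² / P(CO₂) = 0.150.
(P(CO))² / (0.447) = 0.150
P(CO)² = 0.0671 ⇒ P(CO) = 0.259 atm

P(CO) = 0.259 atm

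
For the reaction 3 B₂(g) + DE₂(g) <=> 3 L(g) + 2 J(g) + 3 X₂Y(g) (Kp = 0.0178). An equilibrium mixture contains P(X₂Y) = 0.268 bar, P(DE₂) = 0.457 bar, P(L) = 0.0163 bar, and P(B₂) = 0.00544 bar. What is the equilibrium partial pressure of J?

At equilibrium, Kp = P(L)³·P(J)²·P(X₂Y)³ / (P(B₂)³·P(DE₂)) = 0.0178.
(0.0163)³·(P(J))²·(0.268)³ / ((0.00544)³·(0.457)) = 0.0178
P(J)² = 0.0157 ⇒ P(J) = 0.125 bar

P(J) = 0.125 bar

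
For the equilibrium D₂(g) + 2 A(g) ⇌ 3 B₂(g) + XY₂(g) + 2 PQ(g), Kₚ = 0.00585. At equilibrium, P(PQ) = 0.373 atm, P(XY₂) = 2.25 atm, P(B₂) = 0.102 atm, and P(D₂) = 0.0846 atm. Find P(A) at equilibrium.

At equilibrium, Kₚ = P(B₂)³·P(XY₂)·P(PQ)² / (P(D₂)·P(A)²) = 0.00585.
(0.102)³·(2.25)·(0.373)² / ((0.0846)·(P(A))²) = 0.00585
P(A)² = 0.671 ⇒ P(A) = 0.819 atm

P(A) = 0.819 atm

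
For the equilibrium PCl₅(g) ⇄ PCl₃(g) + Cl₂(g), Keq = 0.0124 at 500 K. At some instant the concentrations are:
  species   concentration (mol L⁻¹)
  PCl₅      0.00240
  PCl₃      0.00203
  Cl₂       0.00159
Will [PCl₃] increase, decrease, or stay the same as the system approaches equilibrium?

increase

Q = [PCl₃]·[Cl₂] / [PCl₅] = (0.00203)·(0.00159) / (0.00240) = 0.00134
Q = 0.00134 < Keq = 0.0124: net forward reaction.
PCl₃ is a product, so it increases.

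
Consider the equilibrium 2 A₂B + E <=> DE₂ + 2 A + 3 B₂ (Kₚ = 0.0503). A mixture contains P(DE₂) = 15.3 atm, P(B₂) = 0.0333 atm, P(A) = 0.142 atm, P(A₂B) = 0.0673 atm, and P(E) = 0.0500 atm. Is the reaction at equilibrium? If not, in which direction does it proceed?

at equilibrium

Qₚ = P(DE₂)·P(A)²·P(B₂)³ / (P(A₂B)²·P(E)) = (15.3)·(0.142)²·(0.0333)³ / ((0.0673)²·(0.0500)) = 0.0503
Qₚ = 0.0503 = Kₚ, so the system is already at equilibrium.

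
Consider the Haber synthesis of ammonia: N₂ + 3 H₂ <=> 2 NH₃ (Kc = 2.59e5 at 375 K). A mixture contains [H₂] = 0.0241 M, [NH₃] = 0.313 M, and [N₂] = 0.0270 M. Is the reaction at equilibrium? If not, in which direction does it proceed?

Qc = [NH₃]² / ([N₂]·[H₂]³) = (0.313)² / ((0.0270)·(0.0241)³) = 2.59e5
Qc = 2.59e5 = Kc, so the system is already at equilibrium.

neither direction; the system is at equilibrium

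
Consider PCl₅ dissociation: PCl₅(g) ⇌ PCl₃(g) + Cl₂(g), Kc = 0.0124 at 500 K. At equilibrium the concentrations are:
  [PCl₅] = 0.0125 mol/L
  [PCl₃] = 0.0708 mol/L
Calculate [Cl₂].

At equilibrium, Kc = [PCl₃]·[Cl₂] / [PCl₅] = 0.0124.
(0.0708)·([Cl₂]) / (0.0125) = 0.0124
[Cl₂] = 0.00219 mol/L

[Cl₂] = 0.00219 mol/L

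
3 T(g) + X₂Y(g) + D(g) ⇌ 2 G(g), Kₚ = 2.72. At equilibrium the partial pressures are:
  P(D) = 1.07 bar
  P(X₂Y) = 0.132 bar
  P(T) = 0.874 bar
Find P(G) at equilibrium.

At equilibrium, Kₚ = P(G)² / (P(T)³·P(X₂Y)·P(D)) = 2.72.
(P(G))² / ((0.874)³·(0.132)·(1.07)) = 2.72
P(G)² = 0.256 ⇒ P(G) = 0.506 bar

P(G) = 0.506 bar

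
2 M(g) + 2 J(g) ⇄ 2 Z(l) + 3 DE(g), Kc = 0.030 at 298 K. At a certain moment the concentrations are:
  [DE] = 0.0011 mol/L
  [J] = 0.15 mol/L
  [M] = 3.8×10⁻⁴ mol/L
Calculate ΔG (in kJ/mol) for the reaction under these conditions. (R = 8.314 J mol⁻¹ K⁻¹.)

ΔG = 6.48 kJ/mol

(Z is a pure liquid — omitted from Qc.)
Qc = [DE]³ / ([M]²·[J]²) = (0.0011)³ / ((3.8×10⁻⁴)²·(0.15)²) = 0.410
ΔG = RT ln(Qc/Kc) = (8.314 J mol⁻¹ K⁻¹)(298 K) × ln(0.410/0.030)
   = (2.478 kJ/mol)(2.615) = 6.48 kJ/mol
ΔG > 0, so the forward reaction is non-spontaneous (proceeds in reverse).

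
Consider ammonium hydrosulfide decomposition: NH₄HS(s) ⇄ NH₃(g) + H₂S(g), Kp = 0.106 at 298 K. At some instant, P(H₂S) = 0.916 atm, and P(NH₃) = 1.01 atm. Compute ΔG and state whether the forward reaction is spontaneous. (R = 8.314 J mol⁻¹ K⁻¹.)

ΔG = 5.37 kJ/mol; the forward reaction is non-spontaneous

(NH₄HS is a pure solid — omitted from Qp.)
Qp = P(NH₃)·P(H₂S) = (1.01)·(0.916) = 0.925
ΔG = RT ln(Qp/Kp) = (8.314 J mol⁻¹ K⁻¹)(298 K) × ln(0.925/0.106)
   = (2.478 kJ/mol)(2.166) = 5.37 kJ/mol
ΔG > 0, so the forward reaction is non-spontaneous (proceeds in reverse).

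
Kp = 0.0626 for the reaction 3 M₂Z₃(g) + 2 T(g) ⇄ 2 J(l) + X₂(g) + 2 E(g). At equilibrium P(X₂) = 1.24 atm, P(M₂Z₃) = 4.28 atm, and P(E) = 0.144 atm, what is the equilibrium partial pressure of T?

P(T) = 0.0724 atm

(J is a pure liquid — omitted from Kp.)
At equilibrium, Kp = P(X₂)·P(E)² / (P(M₂Z₃)³·P(T)²) = 0.0626.
(1.24)·(0.144)² / ((4.28)³·(P(T))²) = 0.0626
P(T)² = 0.00524 ⇒ P(T) = 0.0724 atm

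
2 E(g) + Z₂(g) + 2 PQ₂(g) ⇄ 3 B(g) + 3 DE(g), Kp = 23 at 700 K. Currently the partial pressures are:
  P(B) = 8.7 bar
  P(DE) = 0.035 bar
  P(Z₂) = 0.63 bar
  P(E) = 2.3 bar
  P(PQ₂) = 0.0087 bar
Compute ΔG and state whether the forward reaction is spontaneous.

Qp = P(B)³·P(DE)³ / (P(E)²·P(Z₂)·P(PQ₂)²) = (8.7)³·(0.035)³ / ((2.3)²·(0.63)·(0.0087)²) = 112
ΔG = RT ln(Qp/Kp) = (8.314 J mol⁻¹ K⁻¹)(700 K) × ln(112/23)
   = (5.820 kJ/mol)(1.583) = 9.21 kJ/mol
ΔG > 0, so the forward reaction is non-spontaneous (proceeds in reverse).

ΔG = 9.21 kJ/mol; the forward reaction is non-spontaneous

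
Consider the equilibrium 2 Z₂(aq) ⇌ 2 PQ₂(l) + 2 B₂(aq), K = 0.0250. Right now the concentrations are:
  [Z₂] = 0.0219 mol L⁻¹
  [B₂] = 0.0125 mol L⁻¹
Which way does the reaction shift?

(PQ₂ is a pure liquid — omitted from Q.)
Q = [B₂]² / [Z₂]² = (0.0125)² / (0.0219)² = 0.326
Q = 0.326 > K = 0.0250, so the reverse reaction proceeds.

in the reverse direction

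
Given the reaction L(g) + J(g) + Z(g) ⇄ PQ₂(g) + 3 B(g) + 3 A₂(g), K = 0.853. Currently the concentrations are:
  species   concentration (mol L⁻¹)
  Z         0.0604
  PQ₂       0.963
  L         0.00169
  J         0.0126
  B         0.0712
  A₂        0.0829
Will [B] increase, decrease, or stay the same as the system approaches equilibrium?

increase

Q = [PQ₂]·[B]³·[A₂]³ / ([L]·[J]·[Z]) = (0.963)·(0.0712)³·(0.0829)³ / ((0.00169)·(0.0126)·(0.0604)) = 0.154
Q = 0.154 < K = 0.853: net forward reaction.
B is a product, so it increases.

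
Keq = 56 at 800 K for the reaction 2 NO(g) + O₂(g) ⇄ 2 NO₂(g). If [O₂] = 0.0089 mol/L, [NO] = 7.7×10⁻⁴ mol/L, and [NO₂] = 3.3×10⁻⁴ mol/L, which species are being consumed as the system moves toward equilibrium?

NO, O₂ (reactants)

Q = [NO₂]² / ([NO]²·[O₂]) = (3.3×10⁻⁴)² / ((7.7×10⁻⁴)²·(0.0089)) = 21
Q = 21 < Keq = 56: net forward reaction.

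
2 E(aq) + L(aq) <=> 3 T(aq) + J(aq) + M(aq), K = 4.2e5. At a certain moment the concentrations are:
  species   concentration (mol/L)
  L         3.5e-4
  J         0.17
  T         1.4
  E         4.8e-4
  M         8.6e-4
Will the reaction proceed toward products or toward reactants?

toward reactants

Q = [T]³·[J]·[M] / ([E]²·[L]) = (1.4)³·(0.17)·(8.6e-4) / ((4.8e-4)²·(3.5e-4)) = 5.0e6
Q = 5.0e6 > K = 4.2e5, so the reverse reaction proceeds.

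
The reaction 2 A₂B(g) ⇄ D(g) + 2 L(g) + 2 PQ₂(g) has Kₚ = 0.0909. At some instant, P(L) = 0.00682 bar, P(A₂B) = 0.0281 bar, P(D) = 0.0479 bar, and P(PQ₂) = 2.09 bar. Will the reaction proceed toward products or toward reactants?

forward (toward products)

Qₚ = P(D)·P(L)²·P(PQ₂)² / P(A₂B)² = (0.0479)·(0.00682)²·(2.09)² / (0.0281)² = 0.0123
Qₚ = 0.0123 < Kₚ = 0.0909, so the forward reaction proceeds.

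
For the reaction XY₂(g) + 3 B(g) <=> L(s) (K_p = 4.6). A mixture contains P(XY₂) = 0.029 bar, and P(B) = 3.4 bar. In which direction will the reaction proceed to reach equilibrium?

forward (toward products)

(L is a pure solid — omitted from Q_p.)
Q_p = 1 / (P(XY₂)·P(B)³) = 1 / ((0.029)·(3.4)³) = 0.88
Q_p = 0.88 < K_p = 4.6, so the forward reaction proceeds.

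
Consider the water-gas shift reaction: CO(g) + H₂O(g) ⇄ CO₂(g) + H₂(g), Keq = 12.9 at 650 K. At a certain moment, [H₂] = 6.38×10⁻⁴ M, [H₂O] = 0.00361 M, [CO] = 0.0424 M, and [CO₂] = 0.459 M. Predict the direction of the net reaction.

Q = [CO₂]·[H₂] / ([CO]·[H₂O]) = (0.459)·(6.38×10⁻⁴) / ((0.0424)·(0.00361)) = 1.91
Q = 1.91 < Keq = 12.9, so the forward reaction proceeds.

to the right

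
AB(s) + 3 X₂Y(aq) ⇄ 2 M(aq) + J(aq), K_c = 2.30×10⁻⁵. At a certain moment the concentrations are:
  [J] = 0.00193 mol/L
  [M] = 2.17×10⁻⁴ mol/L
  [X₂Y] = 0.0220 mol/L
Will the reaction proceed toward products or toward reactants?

(AB is a pure solid — omitted from Q_c.)
Q_c = [M]²·[J] / [X₂Y]³ = (2.17×10⁻⁴)²·(0.00193) / (0.0220)³ = 8.54×10⁻⁶
Q_c = 8.54×10⁻⁶ < K_c = 2.30×10⁻⁵, so the forward reaction proceeds.

to the right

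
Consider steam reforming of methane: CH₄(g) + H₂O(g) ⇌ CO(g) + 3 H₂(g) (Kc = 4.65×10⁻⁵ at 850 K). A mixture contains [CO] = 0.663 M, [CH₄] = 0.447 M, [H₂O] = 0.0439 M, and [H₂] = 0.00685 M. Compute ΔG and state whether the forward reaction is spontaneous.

ΔG = -10.3 kJ/mol; the forward reaction is spontaneous

Qc = [CO]·[H₂]³ / ([CH₄]·[H₂O]) = (0.663)·(0.00685)³ / ((0.447)·(0.0439)) = 1.09×10⁻⁵
ΔG = RT ln(Qc/Kc) = (8.314 J mol⁻¹ K⁻¹)(850 K) × ln(1.09×10⁻⁵/4.65×10⁻⁵)
   = (7.067 kJ/mol)(-1.451) = -10.3 kJ/mol
ΔG < 0, so the forward reaction is spontaneous (proceeds forward).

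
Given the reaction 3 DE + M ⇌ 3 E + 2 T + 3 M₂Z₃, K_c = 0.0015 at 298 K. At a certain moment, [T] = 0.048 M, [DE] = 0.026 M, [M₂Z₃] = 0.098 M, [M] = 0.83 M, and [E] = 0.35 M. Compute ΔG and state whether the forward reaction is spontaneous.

Q_c = [E]³·[T]²·[M₂Z₃]³ / ([DE]³·[M]) = (0.35)³·(0.048)²·(0.098)³ / ((0.026)³·(0.83)) = 0.00637
ΔG = RT ln(Q_c/K_c) = (8.314 J mol⁻¹ K⁻¹)(298 K) × ln(0.00637/0.0015)
   = (2.478 kJ/mol)(1.446) = 3.58 kJ/mol
ΔG > 0, so the forward reaction is non-spontaneous (proceeds in reverse).

ΔG = 3.58 kJ/mol; the forward reaction is non-spontaneous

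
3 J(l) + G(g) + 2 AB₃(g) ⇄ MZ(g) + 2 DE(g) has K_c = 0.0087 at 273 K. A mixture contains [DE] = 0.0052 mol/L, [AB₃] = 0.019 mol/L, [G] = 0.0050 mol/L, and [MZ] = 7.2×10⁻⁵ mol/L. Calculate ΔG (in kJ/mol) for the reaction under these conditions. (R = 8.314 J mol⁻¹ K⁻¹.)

(J is a pure liquid — omitted from Q_c.)
Q_c = [MZ]·[DE]² / ([G]·[AB₃]²) = (7.2×10⁻⁵)·(0.0052)² / ((0.0050)·(0.019)²) = 0.00108
ΔG = RT ln(Q_c/K_c) = (8.314 J mol⁻¹ K⁻¹)(273 K) × ln(0.00108/0.0087)
   = (2.270 kJ/mol)(-2.086) = -4.74 kJ/mol
ΔG < 0, so the forward reaction is spontaneous (proceeds forward).

ΔG = -4.74 kJ/mol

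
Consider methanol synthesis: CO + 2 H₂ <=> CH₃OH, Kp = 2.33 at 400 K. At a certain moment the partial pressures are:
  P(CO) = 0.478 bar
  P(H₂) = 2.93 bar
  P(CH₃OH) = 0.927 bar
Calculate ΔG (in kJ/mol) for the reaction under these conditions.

ΔG = -7.76 kJ/mol

Qp = P(CH₃OH) / (P(CO)·P(H₂)²) = (0.927) / ((0.478)·(2.93)²) = 0.226
ΔG = RT ln(Qp/Kp) = (8.314 J mol⁻¹ K⁻¹)(400 K) × ln(0.226/2.33)
   = (3.326 kJ/mol)(-2.333) = -7.76 kJ/mol
ΔG < 0, so the forward reaction is spontaneous (proceeds forward).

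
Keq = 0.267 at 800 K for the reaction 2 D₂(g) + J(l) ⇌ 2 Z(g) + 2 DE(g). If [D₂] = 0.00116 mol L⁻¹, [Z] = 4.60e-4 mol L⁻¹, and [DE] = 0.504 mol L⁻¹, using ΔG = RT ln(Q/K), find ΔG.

ΔG = -12.6 kJ/mol

(J is a pure liquid — omitted from Q.)
Q = [Z]²·[DE]² / [D₂]² = (4.60e-4)²·(0.504)² / (0.00116)² = 0.0399
ΔG = RT ln(Q/Keq) = (8.314 J mol⁻¹ K⁻¹)(800 K) × ln(0.0399/0.267)
   = (6.651 kJ/mol)(-1.901) = -12.6 kJ/mol
ΔG < 0, so the forward reaction is spontaneous (proceeds forward).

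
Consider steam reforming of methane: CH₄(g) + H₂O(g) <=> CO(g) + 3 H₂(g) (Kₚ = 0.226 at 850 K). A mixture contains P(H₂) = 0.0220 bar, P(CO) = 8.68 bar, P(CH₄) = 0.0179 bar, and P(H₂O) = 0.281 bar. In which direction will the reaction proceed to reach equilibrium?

in the forward direction

Qₚ = P(CO)·P(H₂)³ / (P(CH₄)·P(H₂O)) = (8.68)·(0.0220)³ / ((0.0179)·(0.281)) = 0.0184
Qₚ = 0.0184 < Kₚ = 0.226, so the forward reaction proceeds.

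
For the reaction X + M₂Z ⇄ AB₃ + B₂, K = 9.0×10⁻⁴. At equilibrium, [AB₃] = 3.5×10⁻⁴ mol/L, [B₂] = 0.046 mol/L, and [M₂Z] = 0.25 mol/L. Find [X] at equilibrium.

[X] = 0.072 mol/L

At equilibrium, K = [AB₃]·[B₂] / ([X]·[M₂Z]) = 9.0×10⁻⁴.
(3.5×10⁻⁴)·(0.046) / (([X])·(0.25)) = 9.0×10⁻⁴
[X] = 0.0716 = 0.072 mol/L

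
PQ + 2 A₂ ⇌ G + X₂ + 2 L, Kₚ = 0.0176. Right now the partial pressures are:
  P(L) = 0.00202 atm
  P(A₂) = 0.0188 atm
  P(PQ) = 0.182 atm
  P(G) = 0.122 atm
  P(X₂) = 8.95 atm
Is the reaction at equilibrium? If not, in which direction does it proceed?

in the reverse direction

Qₚ = P(G)·P(X₂)·P(L)² / (P(PQ)·P(A₂)²) = (0.122)·(8.95)·(0.00202)² / ((0.182)·(0.0188)²) = 0.0693
Qₚ = 0.0693 > Kₚ = 0.0176, so the reverse reaction proceeds.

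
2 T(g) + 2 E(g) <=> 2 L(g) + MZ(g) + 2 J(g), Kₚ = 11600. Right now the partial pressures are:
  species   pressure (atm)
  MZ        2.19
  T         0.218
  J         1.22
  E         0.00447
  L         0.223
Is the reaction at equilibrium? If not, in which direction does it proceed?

Qₚ = P(L)²·P(MZ)·P(J)² / (P(T)²·P(E)²) = (0.223)²·(2.19)·(1.22)² / ((0.218)²·(0.00447)²) = 1.71e5
Qₚ = 1.71e5 > Kₚ = 11600, so the reverse reaction proceeds.

to the left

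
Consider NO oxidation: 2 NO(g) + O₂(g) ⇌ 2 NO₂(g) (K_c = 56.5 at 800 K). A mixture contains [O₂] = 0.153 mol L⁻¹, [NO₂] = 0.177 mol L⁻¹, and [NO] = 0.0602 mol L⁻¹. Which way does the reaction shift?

neither direction; the system is at equilibrium

Q_c = [NO₂]² / ([NO]²·[O₂]) = (0.177)² / ((0.0602)²·(0.153)) = 56.5
Q_c = 56.5 = K_c, so the system is already at equilibrium.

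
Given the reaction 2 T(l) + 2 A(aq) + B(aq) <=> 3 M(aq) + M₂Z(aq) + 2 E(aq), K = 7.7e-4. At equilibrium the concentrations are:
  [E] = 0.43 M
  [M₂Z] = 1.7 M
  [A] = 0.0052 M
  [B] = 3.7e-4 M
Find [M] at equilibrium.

(T is a pure liquid — omitted from K.)
At equilibrium, K = [M]³·[M₂Z]·[E]² / ([A]²·[B]) = 7.7e-4.
([M])³·(1.7)·(0.43)² / ((0.0052)²·(3.7e-4)) = 7.7e-4
[M]³ = 2.45e-11 ⇒ [M] = 2.9e-4 M

[M] = 2.9e-4 M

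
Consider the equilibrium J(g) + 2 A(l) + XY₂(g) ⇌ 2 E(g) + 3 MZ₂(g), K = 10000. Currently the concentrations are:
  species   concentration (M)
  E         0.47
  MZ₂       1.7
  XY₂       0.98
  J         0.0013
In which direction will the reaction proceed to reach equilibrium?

to the right

(A is a pure liquid — omitted from Q.)
Q = [E]²·[MZ₂]³ / ([J]·[XY₂]) = (0.47)²·(1.7)³ / ((0.0013)·(0.98)) = 850
Q = 850 < K = 10000, so the forward reaction proceeds.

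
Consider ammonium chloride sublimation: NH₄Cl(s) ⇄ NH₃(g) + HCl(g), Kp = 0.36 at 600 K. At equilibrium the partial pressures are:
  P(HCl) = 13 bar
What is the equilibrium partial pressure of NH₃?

P(NH₃) = 0.028 bar

(NH₄Cl is a pure solid — omitted from Kp.)
At equilibrium, Kp = P(NH₃)·P(HCl) = 0.36.
(P(NH₃))·(13) = 0.36
P(NH₃) = 0.0277 = 0.028 bar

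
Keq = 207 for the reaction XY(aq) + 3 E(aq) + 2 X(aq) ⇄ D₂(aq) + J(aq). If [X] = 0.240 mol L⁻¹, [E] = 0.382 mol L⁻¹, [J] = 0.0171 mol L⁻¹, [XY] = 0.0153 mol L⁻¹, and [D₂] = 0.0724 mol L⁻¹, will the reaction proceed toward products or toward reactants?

Q = [D₂]·[J] / ([XY]·[E]³·[X]²) = (0.0724)·(0.0171) / ((0.0153)·(0.382)³·(0.240)²) = 25.2
Q = 25.2 < Keq = 207, so the forward reaction proceeds.

toward products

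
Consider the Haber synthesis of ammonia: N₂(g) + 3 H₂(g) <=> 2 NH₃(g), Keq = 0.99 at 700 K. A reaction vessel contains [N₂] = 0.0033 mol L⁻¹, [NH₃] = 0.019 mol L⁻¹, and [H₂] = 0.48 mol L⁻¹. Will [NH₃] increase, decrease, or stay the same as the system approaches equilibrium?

Q = [NH₃]² / ([N₂]·[H₂]³) = (0.019)² / ((0.0033)·(0.48)³) = 0.99
Q = 0.99 = Keq; the system is at equilibrium.

stay the same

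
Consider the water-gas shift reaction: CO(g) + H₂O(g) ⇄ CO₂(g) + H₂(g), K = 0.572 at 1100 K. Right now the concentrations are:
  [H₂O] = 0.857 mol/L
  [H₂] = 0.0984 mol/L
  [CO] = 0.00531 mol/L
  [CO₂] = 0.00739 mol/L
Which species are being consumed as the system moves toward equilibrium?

CO, H₂O (reactants)

Q = [CO₂]·[H₂] / ([CO]·[H₂O]) = (0.00739)·(0.0984) / ((0.00531)·(0.857)) = 0.160
Q = 0.160 < K = 0.572: net forward reaction.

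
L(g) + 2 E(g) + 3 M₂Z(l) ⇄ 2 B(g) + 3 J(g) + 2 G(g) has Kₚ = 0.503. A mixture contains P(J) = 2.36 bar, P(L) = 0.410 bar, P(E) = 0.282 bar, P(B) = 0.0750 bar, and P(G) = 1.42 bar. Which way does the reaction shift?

(M₂Z is a pure liquid — omitted from Qₚ.)
Qₚ = P(B)²·P(J)³·P(G)² / (P(L)·P(E)²) = (0.0750)²·(2.36)³·(1.42)² / ((0.410)·(0.282)²) = 4.57
Qₚ = 4.57 > Kₚ = 0.503, so the reverse reaction proceeds.

reverse (toward reactants)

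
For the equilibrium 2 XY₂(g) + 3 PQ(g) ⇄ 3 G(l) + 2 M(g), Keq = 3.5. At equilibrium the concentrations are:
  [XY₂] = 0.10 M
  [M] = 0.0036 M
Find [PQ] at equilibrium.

(G is a pure liquid — omitted from Keq.)
At equilibrium, Keq = [M]² / ([XY₂]²·[PQ]³) = 3.5.
(0.0036)² / ((0.10)²·([PQ])³) = 3.5
[PQ]³ = 3.70×10⁻⁴ ⇒ [PQ] = 0.072 M

[PQ] = 0.072 M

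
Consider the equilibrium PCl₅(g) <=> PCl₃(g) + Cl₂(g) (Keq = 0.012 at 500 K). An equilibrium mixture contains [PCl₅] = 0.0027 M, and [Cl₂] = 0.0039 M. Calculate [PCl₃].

[PCl₃] = 0.0083 M

At equilibrium, Keq = [PCl₃]·[Cl₂] / [PCl₅] = 0.012.
([PCl₃])·(0.0039) / (0.0027) = 0.012
[PCl₃] = 0.00831 = 0.0083 M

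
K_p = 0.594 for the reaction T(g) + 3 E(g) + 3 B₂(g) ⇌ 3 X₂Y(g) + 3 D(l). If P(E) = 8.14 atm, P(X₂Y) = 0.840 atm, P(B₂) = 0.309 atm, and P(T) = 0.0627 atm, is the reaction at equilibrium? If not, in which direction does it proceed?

no net change (already at equilibrium)

(D is a pure liquid — omitted from Q_p.)
Q_p = P(X₂Y)³ / (P(T)·P(E)³·P(B₂)³) = (0.840)³ / ((0.0627)·(8.14)³·(0.309)³) = 0.594
Q_p = 0.594 = K_p, so the system is already at equilibrium.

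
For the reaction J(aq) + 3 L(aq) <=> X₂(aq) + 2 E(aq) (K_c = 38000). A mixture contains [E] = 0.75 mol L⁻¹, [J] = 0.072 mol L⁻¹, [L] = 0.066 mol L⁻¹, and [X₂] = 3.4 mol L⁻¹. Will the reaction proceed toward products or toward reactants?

Q_c = [X₂]·[E]² / ([J]·[L]³) = (3.4)·(0.75)² / ((0.072)·(0.066)³) = 92000
Q_c = 92000 > K_c = 38000, so the reverse reaction proceeds.

toward reactants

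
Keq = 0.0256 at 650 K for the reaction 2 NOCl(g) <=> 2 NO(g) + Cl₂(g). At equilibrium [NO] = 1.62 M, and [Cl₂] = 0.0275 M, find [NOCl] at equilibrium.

[NOCl] = 1.68 M

At equilibrium, Keq = [NO]²·[Cl₂] / [NOCl]² = 0.0256.
(1.62)²·(0.0275) / ([NOCl])² = 0.0256
[NOCl]² = 2.82 ⇒ [NOCl] = 1.68 M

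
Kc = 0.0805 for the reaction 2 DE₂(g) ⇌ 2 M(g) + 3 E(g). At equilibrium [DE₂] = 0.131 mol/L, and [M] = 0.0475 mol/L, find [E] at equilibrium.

[E] = 0.849 mol/L

At equilibrium, Kc = [M]²·[E]³ / [DE₂]² = 0.0805.
(0.0475)²·([E])³ / (0.131)² = 0.0805
[E]³ = 0.612 ⇒ [E] = 0.849 mol/L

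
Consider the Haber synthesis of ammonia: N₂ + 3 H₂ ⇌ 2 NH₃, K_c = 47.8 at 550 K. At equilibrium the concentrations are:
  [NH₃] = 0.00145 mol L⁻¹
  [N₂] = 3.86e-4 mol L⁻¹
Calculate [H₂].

[H₂] = 0.0485 mol L⁻¹

At equilibrium, K_c = [NH₃]² / ([N₂]·[H₂]³) = 47.8.
(0.00145)² / ((3.86e-4)·([H₂])³) = 47.8
[H₂]³ = 1.14e-4 ⇒ [H₂] = 0.0485 mol L⁻¹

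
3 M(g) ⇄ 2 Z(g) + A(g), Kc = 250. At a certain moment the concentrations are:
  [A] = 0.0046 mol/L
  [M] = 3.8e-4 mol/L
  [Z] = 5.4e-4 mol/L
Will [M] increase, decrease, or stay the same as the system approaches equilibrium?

decrease

Qc = [Z]²·[A] / [M]³ = (5.4e-4)²·(0.0046) / (3.8e-4)³ = 24
Qc = 24 < Kc = 250: net forward reaction.
M is a reactant, so it decreases.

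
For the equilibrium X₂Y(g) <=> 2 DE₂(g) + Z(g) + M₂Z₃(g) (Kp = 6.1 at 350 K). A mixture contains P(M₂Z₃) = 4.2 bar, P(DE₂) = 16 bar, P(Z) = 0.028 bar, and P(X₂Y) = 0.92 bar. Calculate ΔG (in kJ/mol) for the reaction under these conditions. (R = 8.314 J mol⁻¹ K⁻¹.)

Qp = P(DE₂)²·P(Z)·P(M₂Z₃) / P(X₂Y) = (16)²·(0.028)·(4.2) / (0.92) = 32.7
ΔG = RT ln(Qp/Kp) = (8.314 J mol⁻¹ K⁻¹)(350 K) × ln(32.7/6.1)
   = (2.910 kJ/mol)(1.679) = 4.89 kJ/mol
ΔG > 0, so the forward reaction is non-spontaneous (proceeds in reverse).

ΔG = 4.89 kJ/mol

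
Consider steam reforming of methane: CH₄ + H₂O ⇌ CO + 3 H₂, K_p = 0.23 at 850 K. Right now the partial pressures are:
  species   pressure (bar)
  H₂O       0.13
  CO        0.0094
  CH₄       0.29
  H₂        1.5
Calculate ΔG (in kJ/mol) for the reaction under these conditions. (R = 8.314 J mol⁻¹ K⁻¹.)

ΔG = 9.17 kJ/mol

Q_p = P(CO)·P(H₂)³ / (P(CH₄)·P(H₂O)) = (0.0094)·(1.5)³ / ((0.29)·(0.13)) = 0.842
ΔG = RT ln(Q_p/K_p) = (8.314 J mol⁻¹ K⁻¹)(850 K) × ln(0.842/0.23)
   = (7.067 kJ/mol)(1.298) = 9.17 kJ/mol
ΔG > 0, so the forward reaction is non-spontaneous (proceeds in reverse).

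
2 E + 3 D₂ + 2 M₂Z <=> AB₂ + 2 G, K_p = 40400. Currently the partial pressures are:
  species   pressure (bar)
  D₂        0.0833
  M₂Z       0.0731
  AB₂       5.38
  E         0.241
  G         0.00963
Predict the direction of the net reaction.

Q_p = P(AB₂)·P(G)² / (P(E)²·P(D₂)³·P(M₂Z)²) = (5.38)·(0.00963)² / ((0.241)²·(0.0833)³·(0.0731)²) = 2780
Q_p = 2780 < K_p = 40400, so the forward reaction proceeds.

toward products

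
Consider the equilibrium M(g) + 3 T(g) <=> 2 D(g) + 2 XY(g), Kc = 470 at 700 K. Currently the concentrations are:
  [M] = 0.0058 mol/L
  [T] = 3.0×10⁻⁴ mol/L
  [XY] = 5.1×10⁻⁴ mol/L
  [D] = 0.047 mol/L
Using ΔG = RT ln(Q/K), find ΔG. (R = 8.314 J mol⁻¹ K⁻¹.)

Qc = [D]²·[XY]² / ([M]·[T]³) = (0.047)²·(5.1×10⁻⁴)² / ((0.0058)·(3.0×10⁻⁴)³) = 3670
ΔG = RT ln(Qc/Kc) = (8.314 J mol⁻¹ K⁻¹)(700 K) × ln(3670/470)
   = (5.820 kJ/mol)(2.055) = 12.0 kJ/mol
ΔG > 0, so the forward reaction is non-spontaneous (proceeds in reverse).

ΔG = 12.0 kJ/mol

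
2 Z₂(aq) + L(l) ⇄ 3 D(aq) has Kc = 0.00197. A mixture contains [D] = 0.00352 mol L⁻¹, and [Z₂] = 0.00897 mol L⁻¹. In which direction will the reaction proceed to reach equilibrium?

(L is a pure liquid — omitted from Qc.)
Qc = [D]³ / [Z₂]² = (0.00352)³ / (0.00897)² = 5.42×10⁻⁴
Qc = 5.42×10⁻⁴ < Kc = 0.00197, so the forward reaction proceeds.

to the right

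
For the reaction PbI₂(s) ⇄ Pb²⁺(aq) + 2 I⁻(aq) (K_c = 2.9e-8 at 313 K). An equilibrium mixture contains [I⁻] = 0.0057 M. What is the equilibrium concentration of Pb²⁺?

[Pb²⁺] = 8.9e-4 M

(PbI₂ is a pure solid — omitted from K_c.)
At equilibrium, K_c = [Pb²⁺]·[I⁻]² = 2.9e-8.
([Pb²⁺])·(0.0057)² = 2.9e-8
[Pb²⁺] = 8.93e-4 = 8.9e-4 M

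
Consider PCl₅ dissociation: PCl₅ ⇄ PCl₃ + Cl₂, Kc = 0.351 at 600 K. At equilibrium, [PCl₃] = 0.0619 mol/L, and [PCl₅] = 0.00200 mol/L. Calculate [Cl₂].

At equilibrium, Kc = [PCl₃]·[Cl₂] / [PCl₅] = 0.351.
(0.0619)·([Cl₂]) / (0.00200) = 0.351
[Cl₂] = 0.0113 mol/L

[Cl₂] = 0.0113 mol/L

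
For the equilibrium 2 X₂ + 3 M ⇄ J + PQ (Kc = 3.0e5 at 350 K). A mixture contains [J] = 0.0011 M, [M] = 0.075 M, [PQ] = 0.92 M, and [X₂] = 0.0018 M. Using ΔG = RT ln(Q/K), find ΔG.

Qc = [J]·[PQ] / ([X₂]²·[M]³) = (0.0011)·(0.92) / ((0.0018)²·(0.075)³) = 7.40e5
ΔG = RT ln(Qc/Kc) = (8.314 J mol⁻¹ K⁻¹)(350 K) × ln(7.40e5/3.0e5)
   = (2.910 kJ/mol)(0.9029) = 2.63 kJ/mol
ΔG > 0, so the forward reaction is non-spontaneous (proceeds in reverse).

ΔG = 2.63 kJ/mol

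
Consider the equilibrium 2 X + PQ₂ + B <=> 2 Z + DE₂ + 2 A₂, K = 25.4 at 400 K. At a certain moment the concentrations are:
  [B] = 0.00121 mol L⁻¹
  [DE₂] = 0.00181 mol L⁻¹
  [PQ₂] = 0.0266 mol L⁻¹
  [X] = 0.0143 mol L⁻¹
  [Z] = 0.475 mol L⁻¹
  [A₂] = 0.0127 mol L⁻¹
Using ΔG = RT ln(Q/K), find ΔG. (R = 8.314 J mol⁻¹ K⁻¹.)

ΔG = -3.10 kJ/mol

Q = [Z]²·[DE₂]·[A₂]² / ([X]²·[PQ₂]·[B]) = (0.475)²·(0.00181)·(0.0127)² / ((0.0143)²·(0.0266)·(0.00121)) = 10.0
ΔG = RT ln(Q/K) = (8.314 J mol⁻¹ K⁻¹)(400 K) × ln(10.0/25.4)
   = (3.326 kJ/mol)(-0.9322) = -3.10 kJ/mol
ΔG < 0, so the forward reaction is spontaneous (proceeds forward).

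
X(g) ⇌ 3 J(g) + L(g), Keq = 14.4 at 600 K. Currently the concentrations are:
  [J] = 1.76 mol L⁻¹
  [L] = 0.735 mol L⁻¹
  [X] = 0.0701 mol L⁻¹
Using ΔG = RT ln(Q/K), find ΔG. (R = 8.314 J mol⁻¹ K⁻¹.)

Q = [J]³·[L] / [X] = (1.76)³·(0.735) / (0.0701) = 57.2
ΔG = RT ln(Q/Keq) = (8.314 J mol⁻¹ K⁻¹)(600 K) × ln(57.2/14.4)
   = (4.988 kJ/mol)(1.379) = 6.88 kJ/mol
ΔG > 0, so the forward reaction is non-spontaneous (proceeds in reverse).

ΔG = 6.88 kJ/mol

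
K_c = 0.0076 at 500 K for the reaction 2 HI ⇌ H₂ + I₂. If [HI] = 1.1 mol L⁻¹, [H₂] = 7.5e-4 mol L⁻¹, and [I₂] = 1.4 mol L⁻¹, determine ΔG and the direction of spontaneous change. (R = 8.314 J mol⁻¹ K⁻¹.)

Q_c = [H₂]·[I₂] / [HI]² = (7.5e-4)·(1.4) / (1.1)² = 8.68e-4
ΔG = RT ln(Q_c/K_c) = (8.314 J mol⁻¹ K⁻¹)(500 K) × ln(8.68e-4/0.0076)
   = (4.157 kJ/mol)(-2.170) = -9.02 kJ/mol
ΔG < 0, so the forward reaction is spontaneous (proceeds forward).

ΔG = -9.02 kJ/mol; the forward reaction is spontaneous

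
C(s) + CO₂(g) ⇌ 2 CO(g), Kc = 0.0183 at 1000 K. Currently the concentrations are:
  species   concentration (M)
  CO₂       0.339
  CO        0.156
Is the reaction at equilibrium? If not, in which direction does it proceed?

(C is a pure solid — omitted from Qc.)
Qc = [CO]² / [CO₂] = (0.156)² / (0.339) = 0.0718
Qc = 0.0718 > Kc = 0.0183, so the reverse reaction proceeds.

reverse (toward reactants)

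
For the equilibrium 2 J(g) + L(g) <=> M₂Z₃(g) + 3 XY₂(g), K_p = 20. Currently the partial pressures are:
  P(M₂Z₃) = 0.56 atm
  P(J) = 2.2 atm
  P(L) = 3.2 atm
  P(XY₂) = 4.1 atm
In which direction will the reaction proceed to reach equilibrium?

toward products

Q_p = P(M₂Z₃)·P(XY₂)³ / (P(J)²·P(L)) = (0.56)·(4.1)³ / ((2.2)²·(3.2)) = 2.5
Q_p = 2.5 < K_p = 20, so the forward reaction proceeds.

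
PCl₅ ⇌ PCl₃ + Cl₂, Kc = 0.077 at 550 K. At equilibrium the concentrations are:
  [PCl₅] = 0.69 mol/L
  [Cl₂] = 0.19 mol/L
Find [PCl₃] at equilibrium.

At equilibrium, Kc = [PCl₃]·[Cl₂] / [PCl₅] = 0.077.
([PCl₃])·(0.19) / (0.69) = 0.077
[PCl₃] = 0.280 = 0.28 mol/L

[PCl₃] = 0.28 mol/L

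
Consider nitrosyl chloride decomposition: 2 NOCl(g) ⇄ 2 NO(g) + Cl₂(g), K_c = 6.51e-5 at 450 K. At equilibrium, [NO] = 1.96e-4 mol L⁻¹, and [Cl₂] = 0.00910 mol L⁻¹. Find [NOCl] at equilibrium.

[NOCl] = 0.00232 mol L⁻¹

At equilibrium, K_c = [NO]²·[Cl₂] / [NOCl]² = 6.51e-5.
(1.96e-4)²·(0.00910) / ([NOCl])² = 6.51e-5
[NOCl]² = 5.37e-6 ⇒ [NOCl] = 0.00232 mol L⁻¹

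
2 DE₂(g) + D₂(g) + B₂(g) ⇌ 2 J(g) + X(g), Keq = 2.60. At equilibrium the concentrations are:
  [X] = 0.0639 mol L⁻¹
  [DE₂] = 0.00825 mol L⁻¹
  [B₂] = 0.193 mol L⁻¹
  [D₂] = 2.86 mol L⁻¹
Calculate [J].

[J] = 0.0391 mol L⁻¹

At equilibrium, Keq = [J]²·[X] / ([DE₂]²·[D₂]·[B₂]) = 2.60.
([J])²·(0.0639) / ((0.00825)²·(2.86)·(0.193)) = 2.60
[J]² = 0.00153 ⇒ [J] = 0.0391 mol L⁻¹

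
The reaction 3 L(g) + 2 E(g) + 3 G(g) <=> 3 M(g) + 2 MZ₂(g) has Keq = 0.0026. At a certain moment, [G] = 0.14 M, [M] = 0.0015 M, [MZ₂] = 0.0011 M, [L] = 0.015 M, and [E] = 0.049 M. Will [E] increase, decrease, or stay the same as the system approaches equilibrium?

decrease

Q = [M]³·[MZ₂]² / ([L]³·[E]²·[G]³) = (0.0015)³·(0.0011)² / ((0.015)³·(0.049)²·(0.14)³) = 1.8e-4
Q = 1.8e-4 < Keq = 0.0026: net forward reaction.
E is a reactant, so it decreases.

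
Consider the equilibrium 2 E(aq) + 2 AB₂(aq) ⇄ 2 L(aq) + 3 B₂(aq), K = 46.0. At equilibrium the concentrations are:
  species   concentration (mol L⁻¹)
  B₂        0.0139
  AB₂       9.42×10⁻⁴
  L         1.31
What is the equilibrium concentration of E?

[E] = 0.336 mol L⁻¹

At equilibrium, K = [L]²·[B₂]³ / ([E]²·[AB₂]²) = 46.0.
(1.31)²·(0.0139)³ / (([E])²·(9.42×10⁻⁴)²) = 46.0
[E]² = 0.113 ⇒ [E] = 0.336 mol L⁻¹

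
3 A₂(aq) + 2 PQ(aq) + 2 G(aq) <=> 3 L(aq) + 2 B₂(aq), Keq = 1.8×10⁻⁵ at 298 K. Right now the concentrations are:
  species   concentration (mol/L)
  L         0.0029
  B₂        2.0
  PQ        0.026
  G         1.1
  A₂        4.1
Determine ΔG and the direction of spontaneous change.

Q = [L]³·[B₂]² / ([A₂]³·[PQ]²·[G]²) = (0.0029)³·(2.0)² / ((4.1)³·(0.026)²·(1.1)²) = 1.73×10⁻⁶
ΔG = RT ln(Q/Keq) = (8.314 J mol⁻¹ K⁻¹)(298 K) × ln(1.73×10⁻⁶/1.8×10⁻⁵)
   = (2.478 kJ/mol)(-2.342) = -5.80 kJ/mol
ΔG < 0, so the forward reaction is spontaneous (proceeds forward).

ΔG = -5.80 kJ/mol; the forward reaction is spontaneous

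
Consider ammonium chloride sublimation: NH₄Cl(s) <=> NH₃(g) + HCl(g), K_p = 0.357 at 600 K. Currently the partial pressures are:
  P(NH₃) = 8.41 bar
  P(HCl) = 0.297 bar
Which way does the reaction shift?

in the reverse direction

(NH₄Cl is a pure solid — omitted from Q_p.)
Q_p = P(NH₃)·P(HCl) = (8.41)·(0.297) = 2.50
Q_p = 2.50 > K_p = 0.357, so the reverse reaction proceeds.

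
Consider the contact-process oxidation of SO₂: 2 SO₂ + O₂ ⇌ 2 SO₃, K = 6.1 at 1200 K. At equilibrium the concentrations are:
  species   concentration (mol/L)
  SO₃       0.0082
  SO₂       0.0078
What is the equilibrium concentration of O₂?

At equilibrium, K = [SO₃]² / ([SO₂]²·[O₂]) = 6.1.
(0.0082)² / ((0.0078)²·([O₂])) = 6.1
[O₂] = 0.181 = 0.18 mol/L

[O₂] = 0.18 mol/L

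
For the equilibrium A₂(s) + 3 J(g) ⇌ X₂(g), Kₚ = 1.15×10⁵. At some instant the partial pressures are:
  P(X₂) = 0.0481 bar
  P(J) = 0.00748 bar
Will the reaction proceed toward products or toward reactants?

neither direction; the system is at equilibrium

(A₂ is a pure solid — omitted from Qₚ.)
Qₚ = P(X₂) / P(J)³ = (0.0481) / (0.00748)³ = 1.15×10⁵
Qₚ = 1.15×10⁵ = Kₚ, so the system is already at equilibrium.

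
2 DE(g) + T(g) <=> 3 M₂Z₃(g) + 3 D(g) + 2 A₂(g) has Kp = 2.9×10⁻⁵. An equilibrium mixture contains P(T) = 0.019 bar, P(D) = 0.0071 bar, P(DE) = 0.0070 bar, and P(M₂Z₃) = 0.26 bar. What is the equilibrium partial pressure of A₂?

P(A₂) = 0.066 bar

At equilibrium, Kp = P(M₂Z₃)³·P(D)³·P(A₂)² / (P(DE)²·P(T)) = 2.9×10⁻⁵.
(0.26)³·(0.0071)³·(P(A₂))² / ((0.0070)²·(0.019)) = 2.9×10⁻⁵
P(A₂)² = 0.00429 ⇒ P(A₂) = 0.066 bar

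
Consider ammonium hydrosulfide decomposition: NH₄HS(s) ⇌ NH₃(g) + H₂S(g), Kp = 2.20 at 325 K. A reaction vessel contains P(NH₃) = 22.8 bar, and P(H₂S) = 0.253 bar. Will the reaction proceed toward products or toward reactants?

toward reactants

(NH₄HS is a pure solid — omitted from Qp.)
Qp = P(NH₃)·P(H₂S) = (22.8)·(0.253) = 5.77
Qp = 5.77 > Kp = 2.20, so the reverse reaction proceeds.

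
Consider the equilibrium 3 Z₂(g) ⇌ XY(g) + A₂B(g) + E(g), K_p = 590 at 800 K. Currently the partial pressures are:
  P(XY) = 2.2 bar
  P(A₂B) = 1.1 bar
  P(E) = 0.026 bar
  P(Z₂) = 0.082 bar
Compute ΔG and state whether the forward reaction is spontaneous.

ΔG = -10.9 kJ/mol; the forward reaction is spontaneous

Q_p = P(XY)·P(A₂B)·P(E) / P(Z₂)³ = (2.2)·(1.1)·(0.026) / (0.082)³ = 114
ΔG = RT ln(Q_p/K_p) = (8.314 J mol⁻¹ K⁻¹)(800 K) × ln(114/590)
   = (6.651 kJ/mol)(-1.644) = -10.9 kJ/mol
ΔG < 0, so the forward reaction is spontaneous (proceeds forward).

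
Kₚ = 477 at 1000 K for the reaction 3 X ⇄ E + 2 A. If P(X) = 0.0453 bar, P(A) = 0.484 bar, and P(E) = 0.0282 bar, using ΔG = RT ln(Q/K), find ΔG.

Qₚ = P(E)·P(A)² / P(X)³ = (0.0282)·(0.484)² / (0.0453)³ = 71.1
ΔG = RT ln(Qₚ/Kₚ) = (8.314 J mol⁻¹ K⁻¹)(1000 K) × ln(71.1/477)
   = (8.314 kJ/mol)(-1.903) = -15.8 kJ/mol
ΔG < 0, so the forward reaction is spontaneous (proceeds forward).

ΔG = -15.8 kJ/mol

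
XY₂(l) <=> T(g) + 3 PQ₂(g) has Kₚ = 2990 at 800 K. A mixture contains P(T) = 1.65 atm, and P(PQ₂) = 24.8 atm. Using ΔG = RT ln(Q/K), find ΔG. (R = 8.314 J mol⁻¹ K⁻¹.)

(XY₂ is a pure liquid — omitted from Qₚ.)
Qₚ = P(T)·P(PQ₂)³ = (1.65)·(24.8)³ = 25200
ΔG = RT ln(Qₚ/Kₚ) = (8.314 J mol⁻¹ K⁻¹)(800 K) × ln(25200/2990)
   = (6.651 kJ/mol)(2.132) = 14.2 kJ/mol
ΔG > 0, so the forward reaction is non-spontaneous (proceeds in reverse).

ΔG = 14.2 kJ/mol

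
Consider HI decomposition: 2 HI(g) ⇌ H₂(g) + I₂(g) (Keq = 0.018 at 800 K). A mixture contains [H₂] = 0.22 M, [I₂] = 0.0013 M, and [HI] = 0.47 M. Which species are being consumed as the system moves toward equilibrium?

Q = [H₂]·[I₂] / [HI]² = (0.22)·(0.0013) / (0.47)² = 0.0013
Q = 0.0013 < Keq = 0.018: net forward reaction.

HI (reactants)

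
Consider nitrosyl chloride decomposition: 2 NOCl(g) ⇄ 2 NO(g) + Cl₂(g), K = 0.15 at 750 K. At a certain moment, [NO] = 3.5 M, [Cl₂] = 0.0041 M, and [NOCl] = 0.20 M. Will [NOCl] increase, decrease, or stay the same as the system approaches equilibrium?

increase

Q = [NO]²·[Cl₂] / [NOCl]² = (3.5)²·(0.0041) / (0.20)² = 1.3
Q = 1.3 > K = 0.15: net reverse reaction.
NOCl is a reactant, so it increases.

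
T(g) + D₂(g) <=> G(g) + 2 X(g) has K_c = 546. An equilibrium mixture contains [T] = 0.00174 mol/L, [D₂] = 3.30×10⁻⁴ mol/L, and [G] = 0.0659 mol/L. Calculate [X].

[X] = 0.0690 mol/L

At equilibrium, K_c = [G]·[X]² / ([T]·[D₂]) = 546.
(0.0659)·([X])² / ((0.00174)·(3.30×10⁻⁴)) = 546
[X]² = 0.00476 ⇒ [X] = 0.0690 mol/L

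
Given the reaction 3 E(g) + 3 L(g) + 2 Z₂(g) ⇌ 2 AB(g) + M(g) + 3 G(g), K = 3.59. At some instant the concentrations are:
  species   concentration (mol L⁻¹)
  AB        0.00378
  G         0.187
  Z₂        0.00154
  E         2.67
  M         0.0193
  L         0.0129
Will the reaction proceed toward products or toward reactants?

Q = [AB]²·[M]·[G]³ / ([E]³·[L]³·[Z₂]²) = (0.00378)²·(0.0193)·(0.187)³ / ((2.67)³·(0.0129)³·(0.00154)²) = 18.6
Q = 18.6 > K = 3.59, so the reverse reaction proceeds.

reverse (toward reactants)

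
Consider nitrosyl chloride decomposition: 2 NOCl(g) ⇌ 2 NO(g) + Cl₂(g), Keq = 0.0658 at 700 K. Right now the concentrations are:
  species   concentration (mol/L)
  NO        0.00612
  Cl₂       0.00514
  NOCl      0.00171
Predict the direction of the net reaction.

Q = [NO]²·[Cl₂] / [NOCl]² = (0.00612)²·(0.00514) / (0.00171)² = 0.0658
Q = 0.0658 = Keq, so the system is already at equilibrium.

at equilibrium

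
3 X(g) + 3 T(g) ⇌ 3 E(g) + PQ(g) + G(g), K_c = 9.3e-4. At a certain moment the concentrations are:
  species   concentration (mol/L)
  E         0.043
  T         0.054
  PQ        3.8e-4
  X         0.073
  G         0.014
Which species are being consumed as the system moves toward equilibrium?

E, PQ, G (products)

Q_c = [E]³·[PQ]·[G] / ([X]³·[T]³) = (0.043)³·(3.8e-4)·(0.014) / ((0.073)³·(0.054)³) = 0.0069
Q_c = 0.0069 > K_c = 9.3e-4: net reverse reaction.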